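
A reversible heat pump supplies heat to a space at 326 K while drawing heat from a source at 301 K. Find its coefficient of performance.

The Carnot heat-pump COP is COP_HP = T_H/(T_H − T_C) = 326.00/(326.00 − 301.00) = 13.0.

COP_HP ≈ 13.0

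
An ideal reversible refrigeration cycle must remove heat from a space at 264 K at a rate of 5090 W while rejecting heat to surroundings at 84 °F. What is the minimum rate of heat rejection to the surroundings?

Q̇_H ≈ 5820 W

T_H = 84 °F → (84 − 32) × 5/9 = 28.89 °C = 302.04 K.
For a reversible cycle Q_H/Q_C = T_H/T_C, so Q_H = Q_C·T_H/T_C = 5090 × 302.04/264.00 = 5820 W.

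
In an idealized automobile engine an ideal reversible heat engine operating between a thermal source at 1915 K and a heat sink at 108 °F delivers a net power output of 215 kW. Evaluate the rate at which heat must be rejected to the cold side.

T_C = 108 °F → (108 − 32) × 5/9 = 42.22 °C = 315.37 K.
Carnot efficiency: η = 1 − T_C/T_H = 1 − 315.37/1915.00 = 0.8353.
Since Q_C/Q_H = T_C/T_H and Q_H = W/η, Q_C = W·T_C/(T_H − T_C) = 215 × 315.37/1599.63 = 42.4 kW.

Q̇_C ≈ 42.4 kW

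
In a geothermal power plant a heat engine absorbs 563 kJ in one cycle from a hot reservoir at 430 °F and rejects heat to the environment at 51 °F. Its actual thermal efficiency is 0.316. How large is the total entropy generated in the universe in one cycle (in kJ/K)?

ΔS_univ ≈ 0.218 kJ/K

T_H = 430 °F → (430 − 32) × 5/9 = 221.11 °C = 494.26 K.
T_C = 51 °F → (51 − 32) × 5/9 = 10.56 °C = 283.71 K.
W = η·Q_H = 0.316 × 563 = 177.9 kJ, so Q_C = Q_H − W = 385.1 kJ.
Reservoir entropy changes: ΔS_H = −Q_H/T_H = −563/494.26 = -1.139 kJ/K and ΔS_C = +Q_C/T_C = 385.1/283.71 = 1.357 kJ/K.
ΔS_univ = −Q_H/T_H + Q_C/T_C = 0.218 kJ/K (> 0, since η = 0.316 < η_Carnot = 0.426).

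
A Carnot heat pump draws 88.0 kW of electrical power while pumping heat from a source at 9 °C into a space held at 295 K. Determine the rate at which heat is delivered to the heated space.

T_C = 9 °C → 9 + 273.15 = 282.15 K.
COP_HP = T_H/(T_H − T_C) = 295.00/12.85 = 22.9572.
Q_H = COP_HP · W = 22.9572 × 88.0 = 2020 kW.

Q̇_H ≈ 2020 kW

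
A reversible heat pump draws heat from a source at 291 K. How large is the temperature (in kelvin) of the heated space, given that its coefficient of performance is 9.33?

T_H ≈ 326 K

COP_HP = T_H/(T_H − T_C) ⇒ T_H = T_C·COP_HP/(COP_HP − 1) = 291.00 × 9.33/(9.33 − 1) = 326 K.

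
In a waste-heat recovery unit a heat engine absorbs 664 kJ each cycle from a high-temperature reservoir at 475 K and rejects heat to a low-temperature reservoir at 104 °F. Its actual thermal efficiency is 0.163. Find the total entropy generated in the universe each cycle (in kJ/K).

ΔS_univ ≈ 0.377 kJ/K

T_C = 104 °F → (104 − 32) × 5/9 = 40.00 °C = 313.15 K.
W = η·Q_H = 0.163 × 664 = 108.2 kJ, so Q_C = Q_H − W = 555.8 kJ.
The hot reservoir loses entropy Q_H/T_H = 664/475.00 = 1.398 kJ/K; the cold reservoir gains Q_C/T_C = 555.8/313.15 = 1.775 kJ/K.
ΔS_univ = −Q_H/T_H + Q_C/T_C = 0.377 kJ/K (> 0, since η = 0.163 < η_Carnot = 0.341).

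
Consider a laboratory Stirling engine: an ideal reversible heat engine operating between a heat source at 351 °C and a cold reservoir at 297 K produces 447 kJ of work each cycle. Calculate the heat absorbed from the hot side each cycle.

T_H = 351 °C → 351 + 273.15 = 624.15 K.
η_rev = 1 − T_C/T_H = 1 − 297.00/624.15 = 0.5242.
Q_H = W/η = 447/0.5242 = 853 kJ.

Q_H ≈ 853 kJ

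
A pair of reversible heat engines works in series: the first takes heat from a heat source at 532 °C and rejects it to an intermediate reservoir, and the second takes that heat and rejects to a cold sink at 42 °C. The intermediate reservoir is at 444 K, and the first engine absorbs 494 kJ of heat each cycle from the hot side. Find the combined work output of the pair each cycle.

W_total ≈ 301 kJ

T_H = 532 °C → 532 + 273.15 = 805.15 K.
T_C = 42 °C → 42 + 273.15 = 315.15 K.
Two reversible stages in series are equivalent to a single Carnot engine between T_H and T_C, so η_total = 1 − T_C/T_H = 1 − 315.15/805.15 = 0.6086.
W_total = η_total · Q_H = 0.6086 × 494 = 301 kJ.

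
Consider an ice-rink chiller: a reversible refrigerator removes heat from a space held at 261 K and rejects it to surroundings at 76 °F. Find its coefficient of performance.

T_H = 76 °F → (76 − 32) × 5/9 = 24.44 °C = 297.59 K.
COP_R = T_C/(T_H − T_C) = 261.00/(297.59 − 261.00) = 7.13.

COP_R ≈ 7.13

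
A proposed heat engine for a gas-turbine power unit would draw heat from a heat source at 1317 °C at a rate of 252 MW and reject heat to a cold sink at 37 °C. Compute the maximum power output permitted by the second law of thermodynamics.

Ẇ_max ≈ 203 MW

T_H = 1317 °C → 1317 + 273.15 = 1590.15 K.
T_C = 37 °C → 37 + 273.15 = 310.15 K.
By the Carnot theorem, η_max = 1 − T_C/T_H = 1 − 310.15/1590.15 = 0.8050.
W_max = η_max · Q_H = 0.8050 × 252 = 203 MW.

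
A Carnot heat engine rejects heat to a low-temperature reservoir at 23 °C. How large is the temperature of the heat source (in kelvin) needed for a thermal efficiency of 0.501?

T_H ≈ 593.5 K

T_C = 23 °C → 23 + 273.15 = 296.15 K.
From η = 1 − T_C/T_H, solving for T_H gives T_H = T_C/(1 − η) = 296.15/(1 − 0.501) = 593.5 K.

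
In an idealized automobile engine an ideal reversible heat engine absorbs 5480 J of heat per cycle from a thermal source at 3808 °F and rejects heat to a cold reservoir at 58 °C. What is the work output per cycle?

T_H = 3808 °F → (3808 − 32) × 5/9 = 2097.78 °C = 2370.93 K.
T_C = 58 °C → 58 + 273.15 = 331.15 K.
The Carnot efficiency is η = 1 − T_C/T_H = 1 − 331.15/2370.93 = 0.8603.
W = η·Q_H = 0.8603 × 5480 = 4710 J.

W ≈ 4710 J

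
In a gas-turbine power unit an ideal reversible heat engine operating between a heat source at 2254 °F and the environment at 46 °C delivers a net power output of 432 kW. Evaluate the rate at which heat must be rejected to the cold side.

T_H = 2254 °F → (2254 − 32) × 5/9 = 1234.44 °C = 1507.59 K.
T_C = 46 °C → 46 + 273.15 = 319.15 K.
η_rev = 1 − T_C/T_H = 1 − 319.15/1507.59 = 0.7883.
Since Q_C/Q_H = T_C/T_H and Q_H = W/η, Q_C = W·T_C/(T_H − T_C) = 432 × 319.15/1188.44 = 116 kW.

Q̇_C ≈ 116 kW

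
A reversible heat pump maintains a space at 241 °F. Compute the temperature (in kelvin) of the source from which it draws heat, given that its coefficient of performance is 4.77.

T_C ≈ 307.7 K

T_H = 241 °F → (241 − 32) × 5/9 = 116.11 °C = 389.26 K.
COP_HP = T_H/(T_H − T_C) ⇒ T_C = T_H·(COP_HP − 1)/COP_HP = 389.26 × (4.77 − 1)/4.77 = 307.7 K.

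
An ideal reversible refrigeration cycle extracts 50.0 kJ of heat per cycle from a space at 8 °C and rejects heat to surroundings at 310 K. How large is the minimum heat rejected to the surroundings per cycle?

T_C = 8 °C → 8 + 273.15 = 281.15 K.
For a reversible cycle Q_H/Q_C = T_H/T_C, so Q_H = Q_C·T_H/T_C = 50.0 × 310.00/281.15 = 55.1 kJ.

Q_H ≈ 55.1 kJ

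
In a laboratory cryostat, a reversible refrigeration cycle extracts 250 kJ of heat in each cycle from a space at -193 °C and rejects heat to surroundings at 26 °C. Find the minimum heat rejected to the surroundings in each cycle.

T_H = 26 °C → 26 + 273.15 = 299.15 K.
T_C = -193 °C → -193 + 273.15 = 80.15 K.
For a reversible cycle Q_H/Q_C = T_H/T_C, so Q_H = Q_C·T_H/T_C = 250 × 299.15/80.15 = 933.1 kJ.

Q_H ≈ 933.1 kJ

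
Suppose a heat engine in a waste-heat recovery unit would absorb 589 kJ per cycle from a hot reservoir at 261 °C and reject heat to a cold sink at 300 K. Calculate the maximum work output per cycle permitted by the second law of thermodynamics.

W_max ≈ 258 kJ

T_H = 261 °C → 261 + 273.15 = 534.15 K.
The upper bound on efficiency is η_max = 1 − T_C/T_H = 1 − 300.00/534.15 = 0.4384.
W_max = η_max · Q_H = 0.4384 × 589 = 258 kJ.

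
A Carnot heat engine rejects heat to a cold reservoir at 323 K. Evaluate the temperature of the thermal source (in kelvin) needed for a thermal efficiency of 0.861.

T_H ≈ 2320 K

From η = 1 − T_C/T_H, solving for T_H gives T_H = T_C/(1 − η) = 323.00/(1 − 0.861) = 2320 K.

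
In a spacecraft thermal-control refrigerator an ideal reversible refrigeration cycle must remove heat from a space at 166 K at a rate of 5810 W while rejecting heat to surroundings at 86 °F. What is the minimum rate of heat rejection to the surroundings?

Q̇_H ≈ 10600 W

T_H = 86 °F → (86 − 32) × 5/9 = 30.00 °C = 303.15 K.
For a reversible cycle Q_H/Q_C = T_H/T_C, so Q_H = Q_C·T_H/T_C = 5810 × 303.15/166.00 = 10600 W.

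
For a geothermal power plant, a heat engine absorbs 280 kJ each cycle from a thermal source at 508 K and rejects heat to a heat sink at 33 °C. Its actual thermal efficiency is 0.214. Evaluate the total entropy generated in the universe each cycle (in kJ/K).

T_C = 33 °C → 33 + 273.15 = 306.15 K.
W = η·Q_H = 0.214 × 280 = 59.92 kJ, so Q_C = Q_H − W = 220.1 kJ.
The hot reservoir loses entropy Q_H/T_H = 280/508.00 = 0.5512 kJ/K; the cold reservoir gains Q_C/T_C = 220.1/306.15 = 0.7189 kJ/K.
ΔS_univ = −Q_H/T_H + Q_C/T_C = 0.168 kJ/K (> 0, since η = 0.214 < η_Carnot = 0.397).

ΔS_univ ≈ 0.168 kJ/K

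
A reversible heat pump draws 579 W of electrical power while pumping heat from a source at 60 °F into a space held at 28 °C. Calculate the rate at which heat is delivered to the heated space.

Q̇_H ≈ 14000 W

T_H = 28 °C → 28 + 273.15 = 301.15 K.
T_C = 60 °F → (60 − 32) × 5/9 = 15.56 °C = 288.71 K.
The Carnot heat-pump COP is COP_HP = T_H/(T_H − T_C) = 301.15/12.44 = 24.1996.
Q_H = COP_HP · W = 24.1996 × 579 = 14000 W.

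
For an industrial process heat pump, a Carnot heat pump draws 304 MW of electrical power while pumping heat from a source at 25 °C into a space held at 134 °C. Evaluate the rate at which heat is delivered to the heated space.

T_H = 134 °C → 134 + 273.15 = 407.15 K.
T_C = 25 °C → 25 + 273.15 = 298.15 K.
COP_HP = T_H/(T_H − T_C) = 407.15/109.00 = 3.7353.
Q_H = COP_HP · W = 3.7353 × 304 = 1140 MW.

Q̇_H ≈ 1140 MW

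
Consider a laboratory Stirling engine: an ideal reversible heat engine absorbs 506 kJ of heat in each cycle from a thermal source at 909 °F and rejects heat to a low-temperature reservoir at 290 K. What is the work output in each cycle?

W ≈ 313 kJ

T_H = 909 °F → (909 − 32) × 5/9 = 487.22 °C = 760.37 K.
For a reversible engine, η = 1 − T_C/T_H = 1 − 290.00/760.37 = 0.6186.
W = η·Q_H = 0.6186 × 506 = 313 kJ.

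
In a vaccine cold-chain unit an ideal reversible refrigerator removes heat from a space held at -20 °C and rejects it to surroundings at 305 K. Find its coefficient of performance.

T_C = -20 °C → -20 + 273.15 = 253.15 K.
COP_R = T_C/(T_H − T_C) = 253.15/(305.00 − 253.15) = 4.88.

COP_R ≈ 4.88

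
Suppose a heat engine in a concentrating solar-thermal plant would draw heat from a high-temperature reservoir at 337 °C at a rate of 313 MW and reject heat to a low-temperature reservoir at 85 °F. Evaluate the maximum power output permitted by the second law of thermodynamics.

T_H = 337 °C → 337 + 273.15 = 610.15 K.
T_C = 85 °F → (85 − 32) × 5/9 = 29.44 °C = 302.59 K.
The second-law ceiling is the Carnot efficiency, η_max = 1 − T_C/T_H = 1 − 302.59/610.15 = 0.5041.
W_max = η_max · Q_H = 0.5041 × 313 = 157.8 MW.

Ẇ_max ≈ 157.8 MW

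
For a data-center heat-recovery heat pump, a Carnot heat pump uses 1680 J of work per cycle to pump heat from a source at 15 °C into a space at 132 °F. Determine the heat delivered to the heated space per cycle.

Q_H ≈ 13620 J

T_H = 132 °F → (132 − 32) × 5/9 = 55.56 °C = 328.71 K.
T_C = 15 °C → 15 + 273.15 = 288.15 K.
Reversible heating COP: COP_HP = T_H/(T_H − T_C) = 328.71/40.56 = 8.1051.
Q_H = COP_HP · W = 8.1051 × 1680 = 13620 J.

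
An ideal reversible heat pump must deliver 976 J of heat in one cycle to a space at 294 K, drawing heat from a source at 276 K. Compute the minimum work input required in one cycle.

W_in ≈ 59.8 J

The Carnot heat-pump COP is COP_HP = T_H/(T_H − T_C) = 294.00/18.00 = 16.3333.
W = Q_H/COP_HP = 976/16.3333 = 59.8 J.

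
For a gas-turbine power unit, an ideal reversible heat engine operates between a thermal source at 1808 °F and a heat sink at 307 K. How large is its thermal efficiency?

η ≈ 0.7563

T_H = 1808 °F → (1808 − 32) × 5/9 = 986.67 °C = 1259.82 K.
For a reversible engine, η = 1 − T_C/T_H = 1 − 307.00/1259.82 = 0.7563.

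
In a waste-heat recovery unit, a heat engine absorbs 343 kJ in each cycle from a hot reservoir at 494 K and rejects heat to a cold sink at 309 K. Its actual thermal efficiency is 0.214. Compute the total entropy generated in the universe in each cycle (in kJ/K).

ΔS_univ ≈ 0.1782 kJ/K

W = η·Q_H = 0.214 × 343 = 73.40 kJ, so Q_C = Q_H − W = 269.6 kJ.
Reservoir entropy changes: ΔS_H = −Q_H/T_H = −343/494.00 = -0.6943 kJ/K and ΔS_C = +Q_C/T_C = 269.6/309.00 = 0.8725 kJ/K.
ΔS_univ = −Q_H/T_H + Q_C/T_C = 0.1782 kJ/K (> 0, since η = 0.214 < η_Carnot = 0.374).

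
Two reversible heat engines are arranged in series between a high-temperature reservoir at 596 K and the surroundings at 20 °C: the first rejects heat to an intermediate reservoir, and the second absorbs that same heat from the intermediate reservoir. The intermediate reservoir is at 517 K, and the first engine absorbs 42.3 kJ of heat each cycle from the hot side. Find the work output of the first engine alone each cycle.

T_C = 20 °C → 20 + 273.15 = 293.15 K.
First-stage efficiency η₁ = 1 − T_m/T_H = 1 − 517.00/596.00 = 0.1326.
W₁ = η₁·Q_H = 0.1326 × 42.3 = 5.61 kJ.

W₁ ≈ 5.61 kJ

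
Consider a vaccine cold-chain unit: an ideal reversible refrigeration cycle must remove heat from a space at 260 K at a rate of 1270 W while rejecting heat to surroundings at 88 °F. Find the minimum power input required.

Ẇ_in ≈ 216 W

T_H = 88 °F → (88 − 32) × 5/9 = 31.11 °C = 304.26 K.
The reversible coefficient of performance is COP_R = T_C/(T_H − T_C) = 260.00/44.26 = 5.8742.
W = Q_C/COP_R = 1270/5.8742 = 216 W.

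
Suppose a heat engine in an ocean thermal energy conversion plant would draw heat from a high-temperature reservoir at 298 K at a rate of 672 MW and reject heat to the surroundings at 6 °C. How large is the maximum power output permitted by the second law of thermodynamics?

Ẇ_max ≈ 42.5 MW

T_C = 6 °C → 6 + 273.15 = 279.15 K.
The upper bound on efficiency is η_max = 1 − T_C/T_H = 1 − 279.15/298.00 = 0.0633.
W_max = η_max · Q_H = 0.0633 × 672 = 42.5 MW.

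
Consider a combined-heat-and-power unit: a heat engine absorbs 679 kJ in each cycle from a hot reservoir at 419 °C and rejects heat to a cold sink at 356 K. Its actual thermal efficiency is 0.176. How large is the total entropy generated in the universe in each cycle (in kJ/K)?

ΔS_univ ≈ 0.591 kJ/K

T_H = 419 °C → 419 + 273.15 = 692.15 K.
W = η·Q_H = 0.176 × 679 = 119.5 kJ, so Q_C = Q_H − W = 559.5 kJ.
Entropy balance on the reservoirs: −Q_H/T_H = -0.9810 kJ/K, +Q_C/T_C = 1.572 kJ/K.
ΔS_univ = −Q_H/T_H + Q_C/T_C = 0.591 kJ/K (> 0, since η = 0.176 < η_Carnot = 0.486).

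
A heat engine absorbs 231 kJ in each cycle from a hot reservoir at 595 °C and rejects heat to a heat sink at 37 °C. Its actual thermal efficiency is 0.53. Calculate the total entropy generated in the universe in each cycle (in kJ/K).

ΔS_univ ≈ 0.08397 kJ/K

T_H = 595 °C → 595 + 273.15 = 868.15 K.
T_C = 37 °C → 37 + 273.15 = 310.15 K.
W = η·Q_H = 0.53 × 231 = 122.4 kJ, so Q_C = Q_H − W = 108.6 kJ.
Reservoir entropy changes: ΔS_H = −Q_H/T_H = −231/868.15 = -0.2661 kJ/K and ΔS_C = +Q_C/T_C = 108.6/310.15 = 0.3501 kJ/K.
ΔS_univ = −Q_H/T_H + Q_C/T_C = 0.08397 kJ/K (> 0, since η = 0.53 < η_Carnot = 0.643).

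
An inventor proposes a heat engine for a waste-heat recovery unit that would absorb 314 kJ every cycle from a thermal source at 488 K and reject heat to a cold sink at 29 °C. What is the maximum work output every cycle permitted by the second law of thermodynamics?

T_C = 29 °C → 29 + 273.15 = 302.15 K.
By the Carnot theorem, η_max = 1 − T_C/T_H = 1 − 302.15/488.00 = 0.3808.
W_max = η_max · Q_H = 0.3808 × 314 = 119.6 kJ.

W_max ≈ 119.6 kJ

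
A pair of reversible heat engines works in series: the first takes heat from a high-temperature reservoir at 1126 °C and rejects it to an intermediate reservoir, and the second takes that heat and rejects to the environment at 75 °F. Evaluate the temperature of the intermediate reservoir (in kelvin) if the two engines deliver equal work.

T_m ≈ 848 K

T_H = 1126 °C → 1126 + 273.15 = 1399.15 K.
T_C = 75 °F → (75 − 32) × 5/9 = 23.89 °C = 297.04 K.
For reversible stages Q_m = Q_H·(T_m/T_H). Setting W₁ = Q_H(1 − T_m/T_H) equal to W₂ = Q_m(1 − T_C/T_m) = Q_H·(T_m − T_C)/T_H gives T_H − T_m = T_m − T_C, so T_m = (T_H + T_C)/2 = (1399.15 + 297.04)/2 = 848 K.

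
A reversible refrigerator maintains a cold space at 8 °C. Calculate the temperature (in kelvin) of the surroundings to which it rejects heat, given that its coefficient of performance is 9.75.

T_C = 8 °C → 8 + 273.15 = 281.15 K.
COP_R = T_C/(T_H − T_C) ⇒ T_H = T_C·(1 + 1/COP_R) = 281.15 × (1 + 1/9.75) = 310.0 K.

T_H ≈ 310.0 K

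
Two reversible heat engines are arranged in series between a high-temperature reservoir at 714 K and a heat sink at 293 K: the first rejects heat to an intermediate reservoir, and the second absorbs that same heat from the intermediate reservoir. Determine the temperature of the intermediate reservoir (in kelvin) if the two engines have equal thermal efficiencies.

Equal efficiencies require 1 − T_m/T_H = 1 − T_C/T_m, i.e. T_m/T_H = T_C/T_m, so T_m = √(T_H·T_C) = √(714.00 × 293.00) = 457 K.

T_m ≈ 457 K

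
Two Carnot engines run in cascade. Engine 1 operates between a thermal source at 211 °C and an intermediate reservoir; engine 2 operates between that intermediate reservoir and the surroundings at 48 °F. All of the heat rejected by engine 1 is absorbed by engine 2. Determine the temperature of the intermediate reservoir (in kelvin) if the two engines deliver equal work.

T_m ≈ 383 K

T_H = 211 °C → 211 + 273.15 = 484.15 K.
T_C = 48 °F → (48 − 32) × 5/9 = 8.89 °C = 282.04 K.
For reversible stages Q_m = Q_H·(T_m/T_H). Setting W₁ = Q_H(1 − T_m/T_H) equal to W₂ = Q_m(1 − T_C/T_m) = Q_H·(T_m − T_C)/T_H gives T_H − T_m = T_m − T_C, so T_m = (T_H + T_C)/2 = (484.15 + 282.04)/2 = 383 K.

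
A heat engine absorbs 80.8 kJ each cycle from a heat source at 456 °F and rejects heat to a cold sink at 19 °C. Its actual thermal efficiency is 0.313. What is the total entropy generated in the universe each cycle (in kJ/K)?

ΔS_univ ≈ 0.03117 kJ/K

T_H = 456 °F → (456 − 32) × 5/9 = 235.56 °C = 508.71 K.
T_C = 19 °C → 19 + 273.15 = 292.15 K.
W = η·Q_H = 0.313 × 80.8 = 25.29 kJ, so Q_C = Q_H − W = 55.51 kJ.
Reservoir entropy changes: ΔS_H = −Q_H/T_H = −80.8/508.71 = -0.1588 kJ/K and ΔS_C = +Q_C/T_C = 55.51/292.15 = 0.1900 kJ/K.
ΔS_univ = −Q_H/T_H + Q_C/T_C = 0.03117 kJ/K (> 0, since η = 0.313 < η_Carnot = 0.426).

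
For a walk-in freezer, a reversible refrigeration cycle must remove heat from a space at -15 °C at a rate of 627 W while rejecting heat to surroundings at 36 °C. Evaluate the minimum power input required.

Ẇ_in ≈ 124 W

T_H = 36 °C → 36 + 273.15 = 309.15 K.
T_C = -15 °C → -15 + 273.15 = 258.15 K.
For a reversible refrigerator, COP_R = T_C/(T_H − T_C) = 258.15/51.00 = 5.0618.
W = Q_C/COP_R = 627/5.0618 = 124 W.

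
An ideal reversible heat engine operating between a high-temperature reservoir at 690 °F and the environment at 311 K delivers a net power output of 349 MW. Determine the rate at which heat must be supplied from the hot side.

Q̇_H ≈ 680 MW

T_H = 690 °F → (690 − 32) × 5/9 = 365.56 °C = 638.71 K.
Since the cycle is reversible, η = 1 − T_C/T_H = 1 − 311.00/638.71 = 0.5131.
Q_H = W/η = 349/0.5131 = 680 MW.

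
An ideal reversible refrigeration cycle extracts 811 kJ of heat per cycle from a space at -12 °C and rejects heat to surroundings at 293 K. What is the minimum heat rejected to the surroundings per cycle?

Q_H ≈ 910 kJ

T_C = -12 °C → -12 + 273.15 = 261.15 K.
For a reversible cycle Q_H/Q_C = T_H/T_C, so Q_H = Q_C·T_H/T_C = 811 × 293.00/261.15 = 910 kJ.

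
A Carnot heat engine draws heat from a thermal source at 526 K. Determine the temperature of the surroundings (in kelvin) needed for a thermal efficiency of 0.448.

From η = 1 − T_C/T_H, T_C = T_H·(1 − η) = 526.00 × (1 − 0.448) = 290 K.

T_C ≈ 290 K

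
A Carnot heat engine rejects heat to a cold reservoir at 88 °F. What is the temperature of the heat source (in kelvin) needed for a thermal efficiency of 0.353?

T_C = 88 °F → (88 − 32) × 5/9 = 31.11 °C = 304.26 K.
From η = 1 − T_C/T_H, solving for T_H gives T_H = T_C/(1 − η) = 304.26/(1 − 0.353) = 470 K.

T_H ≈ 470 K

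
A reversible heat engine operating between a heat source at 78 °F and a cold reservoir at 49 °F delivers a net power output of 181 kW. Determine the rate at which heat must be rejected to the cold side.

T_H = 78 °F → (78 − 32) × 5/9 = 25.56 °C = 298.71 K.
T_C = 49 °F → (49 − 32) × 5/9 = 9.44 °C = 282.59 K.
The Carnot efficiency is η = 1 − T_C/T_H = 1 − 282.59/298.71 = 0.0539.
Since Q_C/Q_H = T_C/T_H and Q_H = W/η, Q_C = W·T_C/(T_H − T_C) = 181 × 282.59/16.11 = 3170 kW.

Q̇_C ≈ 3170 kW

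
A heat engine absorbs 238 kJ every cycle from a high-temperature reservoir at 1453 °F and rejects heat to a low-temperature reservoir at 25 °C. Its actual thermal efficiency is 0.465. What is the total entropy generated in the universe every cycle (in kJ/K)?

ΔS_univ ≈ 0.2031 kJ/K

T_H = 1453 °F → (1453 − 32) × 5/9 = 789.44 °C = 1062.59 K.
T_C = 25 °C → 25 + 273.15 = 298.15 K.
W = η·Q_H = 0.465 × 238 = 110.7 kJ, so Q_C = Q_H − W = 127.3 kJ.
The hot reservoir loses entropy Q_H/T_H = 238/1062.59 = 0.2240 kJ/K; the cold reservoir gains Q_C/T_C = 127.3/298.15 = 0.4271 kJ/K.
ΔS_univ = −Q_H/T_H + Q_C/T_C = 0.2031 kJ/K (> 0, since η = 0.465 < η_Carnot = 0.719).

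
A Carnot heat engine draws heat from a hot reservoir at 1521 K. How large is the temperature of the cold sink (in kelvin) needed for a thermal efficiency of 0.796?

T_C ≈ 310 K

From η = 1 − T_C/T_H, T_C = T_H·(1 − η) = 1521.00 × (1 − 0.796) = 310 K.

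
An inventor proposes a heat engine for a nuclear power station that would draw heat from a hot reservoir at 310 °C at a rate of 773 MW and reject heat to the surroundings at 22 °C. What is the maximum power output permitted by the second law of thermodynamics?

T_H = 310 °C → 310 + 273.15 = 583.15 K.
T_C = 22 °C → 22 + 273.15 = 295.15 K.
The second-law ceiling is the Carnot efficiency, η_max = 1 − T_C/T_H = 1 − 295.15/583.15 = 0.4939.
W_max = η_max · Q_H = 0.4939 × 773 = 382 MW.

Ẇ_max ≈ 382 MW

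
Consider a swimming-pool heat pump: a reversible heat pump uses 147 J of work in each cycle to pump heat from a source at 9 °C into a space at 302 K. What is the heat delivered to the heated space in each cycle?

T_C = 9 °C → 9 + 273.15 = 282.15 K.
COP_HP = T_H/(T_H − T_C) = 302.00/19.85 = 15.2141.
Q_H = COP_HP · W = 15.2141 × 147 = 2240 J.

Q_H ≈ 2240 J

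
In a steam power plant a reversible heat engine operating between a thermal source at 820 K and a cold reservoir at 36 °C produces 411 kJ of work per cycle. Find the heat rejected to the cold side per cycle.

T_C = 36 °C → 36 + 273.15 = 309.15 K.
Since the cycle is reversible, η = 1 − T_C/T_H = 1 − 309.15/820.00 = 0.6230.
Since Q_C/Q_H = T_C/T_H and Q_H = W/η, Q_C = W·T_C/(T_H − T_C) = 411 × 309.15/510.85 = 249 kJ.

Q_C ≈ 249 kJ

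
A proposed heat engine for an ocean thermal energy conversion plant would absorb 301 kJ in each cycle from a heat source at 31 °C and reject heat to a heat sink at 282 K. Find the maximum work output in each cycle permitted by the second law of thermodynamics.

T_H = 31 °C → 31 + 273.15 = 304.15 K.
By the Carnot theorem, η_max = 1 − T_C/T_H = 1 − 282.00/304.15 = 0.0728.
W_max = η_max · Q_H = 0.0728 × 301 = 21.9 kJ.

W_max ≈ 21.9 kJ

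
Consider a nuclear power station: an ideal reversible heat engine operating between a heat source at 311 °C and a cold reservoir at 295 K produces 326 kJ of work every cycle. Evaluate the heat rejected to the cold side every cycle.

Q_C ≈ 333 kJ

T_H = 311 °C → 311 + 273.15 = 584.15 K.
Carnot efficiency: η = 1 − T_C/T_H = 1 − 295.00/584.15 = 0.4950.
Since Q_C/Q_H = T_C/T_H and Q_H = W/η, Q_C = W·T_C/(T_H − T_C) = 326 × 295.00/289.15 = 333 kJ.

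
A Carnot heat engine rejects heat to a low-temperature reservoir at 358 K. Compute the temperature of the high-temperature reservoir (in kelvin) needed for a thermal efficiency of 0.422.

From η = 1 − T_C/T_H, solving for T_H gives T_H = T_C/(1 − η) = 358.00/(1 − 0.422) = 619 K.

T_H ≈ 619 K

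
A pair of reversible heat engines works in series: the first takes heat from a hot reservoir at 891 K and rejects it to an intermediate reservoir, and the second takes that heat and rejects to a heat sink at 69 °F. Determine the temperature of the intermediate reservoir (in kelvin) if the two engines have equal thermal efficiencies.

T_C = 69 °F → (69 − 32) × 5/9 = 20.56 °C = 293.71 K.
Equal efficiencies require 1 − T_m/T_H = 1 − T_C/T_m, i.e. T_m/T_H = T_C/T_m, so T_m = √(T_H·T_C) = √(891.00 × 293.71) = 512 K.

T_m ≈ 512 K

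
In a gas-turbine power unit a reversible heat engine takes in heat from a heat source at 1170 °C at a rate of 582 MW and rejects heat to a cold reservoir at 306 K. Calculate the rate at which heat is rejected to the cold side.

Q̇_C ≈ 123 MW

T_H = 1170 °C → 1170 + 273.15 = 1443.15 K.
The Carnot efficiency is η = 1 − T_C/T_H = 1 − 306.00/1443.15 = 0.7880.
For a reversible cycle Q_C/Q_H = T_C/T_H, so Q_C = 582 × 306.00/1443.15 = 123 MW.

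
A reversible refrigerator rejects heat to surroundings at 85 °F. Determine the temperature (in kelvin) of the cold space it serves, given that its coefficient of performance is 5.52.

T_H = 85 °F → (85 − 32) × 5/9 = 29.44 °C = 302.59 K.
COP_R = T_C/(T_H − T_C) ⇒ T_C = T_H·COP_R/(1 + COP_R) = 302.59 × 5.52/(1 + 5.52) = 256.2 K.

T_C ≈ 256.2 K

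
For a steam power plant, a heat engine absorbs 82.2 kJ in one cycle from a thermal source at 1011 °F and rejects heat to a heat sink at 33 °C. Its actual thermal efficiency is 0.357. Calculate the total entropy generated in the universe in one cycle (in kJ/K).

T_H = 1011 °F → (1011 − 32) × 5/9 = 543.89 °C = 817.04 K.
T_C = 33 °C → 33 + 273.15 = 306.15 K.
W = η·Q_H = 0.357 × 82.2 = 29.35 kJ, so Q_C = Q_H − W = 52.85 kJ.
The hot reservoir loses entropy Q_H/T_H = 82.2/817.04 = 0.1006 kJ/K; the cold reservoir gains Q_C/T_C = 52.85/306.15 = 0.1726 kJ/K.
ΔS_univ = −Q_H/T_H + Q_C/T_C = 0.07204 kJ/K (> 0, since η = 0.357 < η_Carnot = 0.625).

ΔS_univ ≈ 0.07204 kJ/K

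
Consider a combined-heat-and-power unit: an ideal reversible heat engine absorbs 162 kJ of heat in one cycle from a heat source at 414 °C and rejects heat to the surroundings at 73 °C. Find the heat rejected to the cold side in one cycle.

Q_C ≈ 81.6 kJ

T_H = 414 °C → 414 + 273.15 = 687.15 K.
T_C = 73 °C → 73 + 273.15 = 346.15 K.
The Carnot efficiency is η = 1 − T_C/T_H = 1 − 346.15/687.15 = 0.4963.
For a reversible cycle Q_C/Q_H = T_C/T_H, so Q_C = 162 × 346.15/687.15 = 81.6 kJ.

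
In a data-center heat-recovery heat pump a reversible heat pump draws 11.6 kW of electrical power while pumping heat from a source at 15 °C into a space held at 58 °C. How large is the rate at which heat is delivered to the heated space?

T_H = 58 °C → 58 + 273.15 = 331.15 K.
T_C = 15 °C → 15 + 273.15 = 288.15 K.
COP_HP = T_H/(T_H − T_C) = 331.15/43.00 = 7.7012.
Q_H = COP_HP · W = 7.7012 × 11.6 = 89.3 kW.

Q̇_H ≈ 89.3 kW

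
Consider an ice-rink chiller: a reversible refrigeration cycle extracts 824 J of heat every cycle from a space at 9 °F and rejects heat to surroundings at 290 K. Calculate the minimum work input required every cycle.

T_C = 9 °F → (9 − 32) × 5/9 = -12.78 °C = 260.37 K.
The reversible coefficient of performance is COP_R = T_C/(T_H − T_C) = 260.37/29.63 = 8.7881.
W = Q_C/COP_R = 824/8.7881 = 93.76 J.

W_in ≈ 93.76 J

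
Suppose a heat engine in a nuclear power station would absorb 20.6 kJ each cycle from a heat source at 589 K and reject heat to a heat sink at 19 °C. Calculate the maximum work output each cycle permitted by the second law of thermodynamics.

W_max ≈ 10.4 kJ

T_C = 19 °C → 19 + 273.15 = 292.15 K.
The upper bound on efficiency is η_max = 1 − T_C/T_H = 1 − 292.15/589.00 = 0.5040.
W_max = η_max · Q_H = 0.5040 × 20.6 = 10.4 kJ.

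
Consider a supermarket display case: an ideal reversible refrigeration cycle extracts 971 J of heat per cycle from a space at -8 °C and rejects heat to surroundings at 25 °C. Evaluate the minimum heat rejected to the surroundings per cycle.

T_H = 25 °C → 25 + 273.15 = 298.15 K.
T_C = -8 °C → -8 + 273.15 = 265.15 K.
For a reversible cycle Q_H/Q_C = T_H/T_C, so Q_H = Q_C·T_H/T_C = 971 × 298.15/265.15 = 1092 J.

Q_H ≈ 1092 J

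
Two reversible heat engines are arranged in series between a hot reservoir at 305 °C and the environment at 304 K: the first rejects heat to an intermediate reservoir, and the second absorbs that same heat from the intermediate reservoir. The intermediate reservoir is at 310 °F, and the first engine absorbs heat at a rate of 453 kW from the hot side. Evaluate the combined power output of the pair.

Ẇ_total ≈ 214.8 kW

T_H = 305 °C → 305 + 273.15 = 578.15 K.
Two reversible stages in series are equivalent to a single Carnot engine between T_H and T_C, so η_total = 1 − T_C/T_H = 1 − 304.00/578.15 = 0.4742.
W_total = η_total · Q_H = 0.4742 × 453 = 214.8 kW.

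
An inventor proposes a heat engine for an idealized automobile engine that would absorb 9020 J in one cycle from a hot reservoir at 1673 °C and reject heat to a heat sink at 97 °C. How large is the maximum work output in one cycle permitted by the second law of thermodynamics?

W_max ≈ 7300 J

T_H = 1673 °C → 1673 + 273.15 = 1946.15 K.
T_C = 97 °C → 97 + 273.15 = 370.15 K.
No engine can exceed the Carnot limit: η_max = 1 − T_C/T_H = 1 − 370.15/1946.15 = 0.8098.
W_max = η_max · Q_H = 0.8098 × 9020 = 7300 J.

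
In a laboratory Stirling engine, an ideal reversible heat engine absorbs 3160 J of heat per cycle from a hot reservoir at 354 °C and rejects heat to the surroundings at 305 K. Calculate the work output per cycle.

T_H = 354 °C → 354 + 273.15 = 627.15 K.
For a reversible engine, η = 1 − T_C/T_H = 1 − 305.00/627.15 = 0.5137.
W = η·Q_H = 0.5137 × 3160 = 1620 J.

W ≈ 1620 J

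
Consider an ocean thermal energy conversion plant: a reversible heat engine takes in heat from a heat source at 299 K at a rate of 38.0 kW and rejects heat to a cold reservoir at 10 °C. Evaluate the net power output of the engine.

Ẇ ≈ 2.014 kW

T_C = 10 °C → 10 + 273.15 = 283.15 K.
For a reversible engine, η = 1 − T_C/T_H = 1 − 283.15/299.00 = 0.0530.
W = η·Q_H = 0.0530 × 38.0 = 2.014 kW.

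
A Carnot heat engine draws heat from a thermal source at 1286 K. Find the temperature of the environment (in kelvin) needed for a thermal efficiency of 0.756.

T_C ≈ 314 K

From η = 1 − T_C/T_H, T_C = T_H·(1 − η) = 1286.00 × (1 − 0.756) = 314 K.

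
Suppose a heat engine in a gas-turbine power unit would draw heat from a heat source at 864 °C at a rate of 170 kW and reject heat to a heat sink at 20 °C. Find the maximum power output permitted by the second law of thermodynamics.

Ẇ_max ≈ 126.2 kW

T_H = 864 °C → 864 + 273.15 = 1137.15 K.
T_C = 20 °C → 20 + 273.15 = 293.15 K.
By the Carnot theorem, η_max = 1 − T_C/T_H = 1 − 293.15/1137.15 = 0.7422.
W_max = η_max · Q_H = 0.7422 × 170 = 126.2 kW.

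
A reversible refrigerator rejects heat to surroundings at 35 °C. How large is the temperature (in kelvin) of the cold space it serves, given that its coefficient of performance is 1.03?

T_H = 35 °C → 35 + 273.15 = 308.15 K.
COP_R = T_C/(T_H − T_C) ⇒ T_C = T_H·COP_R/(1 + COP_R) = 308.15 × 1.03/(1 + 1.03) = 156 K.

T_C ≈ 156 K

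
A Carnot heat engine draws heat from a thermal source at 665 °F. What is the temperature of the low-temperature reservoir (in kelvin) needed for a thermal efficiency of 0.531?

T_C ≈ 293 K

T_H = 665 °F → (665 − 32) × 5/9 = 351.67 °C = 624.82 K.
From η = 1 − T_C/T_H, T_C = T_H·(1 − η) = 624.82 × (1 − 0.531) = 293 K.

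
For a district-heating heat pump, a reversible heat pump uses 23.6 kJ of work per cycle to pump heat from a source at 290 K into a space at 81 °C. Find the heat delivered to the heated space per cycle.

T_H = 81 °C → 81 + 273.15 = 354.15 K.
COP_HP = T_H/(T_H − T_C) = 354.15/64.15 = 5.5207.
Q_H = COP_HP · W = 5.5207 × 23.6 = 130 kJ.

Q_H ≈ 130 kJ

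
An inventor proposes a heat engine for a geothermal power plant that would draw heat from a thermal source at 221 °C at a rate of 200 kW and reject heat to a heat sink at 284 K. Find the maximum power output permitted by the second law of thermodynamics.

T_H = 221 °C → 221 + 273.15 = 494.15 K.
The upper bound on efficiency is η_max = 1 − T_C/T_H = 1 − 284.00/494.15 = 0.4253.
W_max = η_max · Q_H = 0.4253 × 200 = 85.06 kW.

Ẇ_max ≈ 85.06 kW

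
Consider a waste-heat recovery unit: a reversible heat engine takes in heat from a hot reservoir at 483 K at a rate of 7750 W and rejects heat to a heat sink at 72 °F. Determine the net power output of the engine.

T_C = 72 °F → (72 − 32) × 5/9 = 22.22 °C = 295.37 K.
η_rev = 1 − T_C/T_H = 1 − 295.37/483.00 = 0.3885.
W = η·Q_H = 0.3885 × 7750 = 3011 W.

Ẇ ≈ 3011 W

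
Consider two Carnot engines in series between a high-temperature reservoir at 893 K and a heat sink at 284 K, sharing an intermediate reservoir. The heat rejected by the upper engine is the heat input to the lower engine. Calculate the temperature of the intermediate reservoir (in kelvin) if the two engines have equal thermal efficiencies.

Equal efficiencies require 1 − T_m/T_H = 1 − T_C/T_m, i.e. T_m/T_H = T_C/T_m, so T_m = √(T_H·T_C) = √(893.00 × 284.00) = 503.6 K.

T_m ≈ 503.6 K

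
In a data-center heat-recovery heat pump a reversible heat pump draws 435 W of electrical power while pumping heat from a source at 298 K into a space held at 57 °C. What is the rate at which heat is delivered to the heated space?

T_H = 57 °C → 57 + 273.15 = 330.15 K.
Reversible heating COP: COP_HP = T_H/(T_H − T_C) = 330.15/32.15 = 10.2691.
Q_H = COP_HP · W = 10.2691 × 435 = 4470 W.

Q̇_H ≈ 4470 W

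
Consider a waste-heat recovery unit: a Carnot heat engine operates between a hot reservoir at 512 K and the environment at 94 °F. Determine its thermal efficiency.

η ≈ 0.399

T_C = 94 °F → (94 − 32) × 5/9 = 34.44 °C = 307.59 K.
Carnot efficiency: η = 1 − T_C/T_H = 1 − 307.59/512.00 = 0.399.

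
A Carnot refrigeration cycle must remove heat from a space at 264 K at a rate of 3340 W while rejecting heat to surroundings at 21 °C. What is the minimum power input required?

T_H = 21 °C → 21 + 273.15 = 294.15 K.
For a reversible refrigerator, COP_R = T_C/(T_H − T_C) = 264.00/30.15 = 8.7562.
W = Q_C/COP_R = 3340/8.7562 = 381 W.

Ẇ_in ≈ 381 W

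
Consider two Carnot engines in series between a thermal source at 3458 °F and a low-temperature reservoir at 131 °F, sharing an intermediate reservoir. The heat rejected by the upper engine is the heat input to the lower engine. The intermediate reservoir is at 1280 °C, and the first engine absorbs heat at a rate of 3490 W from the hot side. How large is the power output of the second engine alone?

Ẇ₂ ≈ 1964 W

T_H = 3458 °F → (3458 − 32) × 5/9 = 1903.33 °C = 2176.48 K.
T_C = 131 °F → (131 − 32) × 5/9 = 55.00 °C = 328.15 K.
T_m = 1280 °C → 1280 + 273.15 = 1553.15 K.
Heat entering the second stage: Q_m = Q_H·(T_m/T_H) = 3490 × 1553.15/2176.48 = 2490 W.
Second-stage efficiency η₂ = 1 − T_C/T_m = 1 − 328.15/1553.15 = 0.7887, so W₂ = η₂·Q_m = 1964 W.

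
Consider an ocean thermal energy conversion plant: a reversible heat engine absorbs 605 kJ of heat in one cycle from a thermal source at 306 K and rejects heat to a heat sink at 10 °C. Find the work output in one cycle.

W ≈ 45.18 kJ

T_C = 10 °C → 10 + 273.15 = 283.15 K.
η_rev = 1 − T_C/T_H = 1 − 283.15/306.00 = 0.0747.
W = η·Q_H = 0.0747 × 605 = 45.18 kJ.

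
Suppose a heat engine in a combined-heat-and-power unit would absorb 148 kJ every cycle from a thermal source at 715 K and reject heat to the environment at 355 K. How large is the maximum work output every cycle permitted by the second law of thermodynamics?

W_max ≈ 74.52 kJ

The upper bound on efficiency is η_max = 1 − T_C/T_H = 1 − 355.00/715.00 = 0.5035.
W_max = η_max · Q_H = 0.5035 × 148 = 74.52 kJ.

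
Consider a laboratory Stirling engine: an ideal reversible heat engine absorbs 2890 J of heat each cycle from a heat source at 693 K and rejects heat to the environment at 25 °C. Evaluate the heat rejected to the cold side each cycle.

T_C = 25 °C → 25 + 273.15 = 298.15 K.
Since the cycle is reversible, η = 1 − T_C/T_H = 1 − 298.15/693.00 = 0.5698.
For a reversible cycle Q_C/Q_H = T_C/T_H, so Q_C = 2890 × 298.15/693.00 = 1243 J.

Q_C ≈ 1243 J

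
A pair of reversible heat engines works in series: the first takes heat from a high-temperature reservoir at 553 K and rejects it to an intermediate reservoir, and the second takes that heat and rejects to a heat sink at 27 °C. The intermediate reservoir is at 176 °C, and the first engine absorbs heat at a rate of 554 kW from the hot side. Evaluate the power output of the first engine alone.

T_C = 27 °C → 27 + 273.15 = 300.15 K.
T_m = 176 °C → 176 + 273.15 = 449.15 K.
First-stage efficiency η₁ = 1 − T_m/T_H = 1 − 449.15/553.00 = 0.1878.
W₁ = η₁·Q_H = 0.1878 × 554 = 104 kW.

Ẇ₁ ≈ 104 kW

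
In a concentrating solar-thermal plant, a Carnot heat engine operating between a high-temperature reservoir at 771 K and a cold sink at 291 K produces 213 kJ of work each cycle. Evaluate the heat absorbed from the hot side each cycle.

Carnot efficiency: η = 1 − T_C/T_H = 1 − 291.00/771.00 = 0.6226.
Q_H = W/η = 213/0.6226 = 342 kJ.

Q_H ≈ 342 kJ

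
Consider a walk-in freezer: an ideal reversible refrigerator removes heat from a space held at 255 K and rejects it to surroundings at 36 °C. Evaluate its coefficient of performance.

T_H = 36 °C → 36 + 273.15 = 309.15 K.
The reversible coefficient of performance is COP_R = T_C/(T_H − T_C) = 255.00/(309.15 − 255.00) = 4.71.

COP_R ≈ 4.71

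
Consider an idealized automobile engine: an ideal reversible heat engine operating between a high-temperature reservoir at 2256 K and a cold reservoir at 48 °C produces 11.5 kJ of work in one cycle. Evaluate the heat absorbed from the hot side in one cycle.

Q_H ≈ 13.4 kJ

T_C = 48 °C → 48 + 273.15 = 321.15 K.
η_rev = 1 − T_C/T_H = 1 − 321.15/2256.00 = 0.8576.
Q_H = W/η = 11.5/0.8576 = 13.4 kJ.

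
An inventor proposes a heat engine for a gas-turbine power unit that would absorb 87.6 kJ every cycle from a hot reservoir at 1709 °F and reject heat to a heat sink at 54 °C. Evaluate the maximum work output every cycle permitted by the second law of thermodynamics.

W_max ≈ 63.81 kJ

T_H = 1709 °F → (1709 − 32) × 5/9 = 931.67 °C = 1204.82 K.
T_C = 54 °C → 54 + 273.15 = 327.15 K.
The upper bound on efficiency is η_max = 1 − T_C/T_H = 1 − 327.15/1204.82 = 0.7285.
W_max = η_max · Q_H = 0.7285 × 87.6 = 63.81 kJ.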